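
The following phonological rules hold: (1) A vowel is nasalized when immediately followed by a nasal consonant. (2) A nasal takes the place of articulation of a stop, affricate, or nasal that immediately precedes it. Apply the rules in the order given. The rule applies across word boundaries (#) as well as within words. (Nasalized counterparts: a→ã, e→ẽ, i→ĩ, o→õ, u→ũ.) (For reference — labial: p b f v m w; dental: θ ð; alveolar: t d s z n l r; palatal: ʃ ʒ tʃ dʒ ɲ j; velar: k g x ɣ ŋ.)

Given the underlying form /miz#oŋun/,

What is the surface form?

Rule 1: /o/ before nasal /ŋ/ → [õ]
Rule 1: /u/ before nasal /n/ → [ũ]
After rule 1: miz#õŋũn
Rule 2: no segment meets the rule's conditions; no change.

[miz#õŋũn]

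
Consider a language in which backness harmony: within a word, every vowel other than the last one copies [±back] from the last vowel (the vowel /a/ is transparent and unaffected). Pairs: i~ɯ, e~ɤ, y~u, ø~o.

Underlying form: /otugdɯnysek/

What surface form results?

/o/ harmonizes with /e/ ([-back]) → [ø]
/u/ harmonizes with /e/ ([-back]) → [y]
/ɯ/ harmonizes with /e/ ([-back]) → [i]

[øtygdinysek]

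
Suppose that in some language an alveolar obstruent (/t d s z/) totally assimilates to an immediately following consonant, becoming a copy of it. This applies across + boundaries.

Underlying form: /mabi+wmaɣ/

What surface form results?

[mabi+wmaɣ]

no segment meets the rule's conditions; no change.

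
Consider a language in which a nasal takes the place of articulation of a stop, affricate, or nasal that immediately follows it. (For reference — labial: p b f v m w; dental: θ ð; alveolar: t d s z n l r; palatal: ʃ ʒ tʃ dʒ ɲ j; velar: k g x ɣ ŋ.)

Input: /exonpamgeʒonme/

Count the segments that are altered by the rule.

/n/ before /p/ (labial) → [m]
/m/ before /g/ (velar) → [ŋ]
/n/ before /m/ (labial) → [m]
3 segments change.

3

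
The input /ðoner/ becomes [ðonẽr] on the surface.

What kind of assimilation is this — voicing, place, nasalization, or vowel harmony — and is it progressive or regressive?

nasalization, progressive

/e/→[ẽ].
Each target copies a feature from the preceding segment, so the direction is progressive.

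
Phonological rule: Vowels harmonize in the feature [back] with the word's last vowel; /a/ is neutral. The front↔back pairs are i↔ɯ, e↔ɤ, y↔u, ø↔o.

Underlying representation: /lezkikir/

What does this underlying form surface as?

no segment meets the rule's conditions; no change.

[lezkikir]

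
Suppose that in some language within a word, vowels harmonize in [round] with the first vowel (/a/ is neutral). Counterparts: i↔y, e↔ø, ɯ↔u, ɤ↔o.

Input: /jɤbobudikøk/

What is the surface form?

[jɤbɤbɯdikek]

/o/ harmonizes with /ɤ/ ([-round]) → [ɤ]
/u/ harmonizes with /ɤ/ ([-round]) → [ɯ]
/ø/ harmonizes with /ɤ/ ([-round]) → [e]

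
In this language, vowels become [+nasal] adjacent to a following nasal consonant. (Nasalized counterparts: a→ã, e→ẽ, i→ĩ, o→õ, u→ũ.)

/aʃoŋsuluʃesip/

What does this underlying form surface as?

/o/ before nasal /ŋ/ → [õ]

[aʃõŋsuluʃesip]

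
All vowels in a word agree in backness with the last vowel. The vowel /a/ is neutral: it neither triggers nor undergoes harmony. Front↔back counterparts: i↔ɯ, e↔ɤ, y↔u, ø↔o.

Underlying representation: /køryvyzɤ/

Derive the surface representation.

/ø/ harmonizes with /ɤ/ ([+back]) → [o]
/y/ harmonizes with /ɤ/ ([+back]) → [u]
/y/ harmonizes with /ɤ/ ([+back]) → [u]

[koruvuzɤ]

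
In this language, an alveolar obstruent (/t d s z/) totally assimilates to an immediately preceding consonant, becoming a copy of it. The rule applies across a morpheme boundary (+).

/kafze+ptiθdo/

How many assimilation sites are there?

/z/ after /f/ → [f] (total assimilation)
/t/ after /p/ → [p] (total assimilation)
/d/ after /θ/ → [θ] (total assimilation)
3 segments change.

3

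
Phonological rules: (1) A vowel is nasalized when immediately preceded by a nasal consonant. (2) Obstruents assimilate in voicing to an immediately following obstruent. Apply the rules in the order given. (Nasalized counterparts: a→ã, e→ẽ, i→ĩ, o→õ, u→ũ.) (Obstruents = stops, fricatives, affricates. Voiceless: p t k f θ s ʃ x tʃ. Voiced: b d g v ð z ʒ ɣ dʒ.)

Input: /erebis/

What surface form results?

[erebis]

Rule 1: no segment meets the rule's conditions; no change.
After rule 1: erebis
Rule 2: no segment meets the rule's conditions; no change.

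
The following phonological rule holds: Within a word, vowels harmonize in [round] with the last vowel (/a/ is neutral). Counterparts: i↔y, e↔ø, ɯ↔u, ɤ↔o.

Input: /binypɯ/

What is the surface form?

[binipɯ]

/y/ harmonizes with /ɯ/ ([-round]) → [i]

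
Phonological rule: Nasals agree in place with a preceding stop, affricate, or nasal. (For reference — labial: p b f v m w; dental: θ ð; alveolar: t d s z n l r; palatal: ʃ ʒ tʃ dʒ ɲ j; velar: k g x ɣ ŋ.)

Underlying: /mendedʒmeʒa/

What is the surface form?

/m/ after /dʒ/ (palatal) → [ɲ]

[mendedʒɲeʒa]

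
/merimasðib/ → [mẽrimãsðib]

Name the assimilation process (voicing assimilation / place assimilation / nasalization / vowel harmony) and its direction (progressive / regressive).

nasalization, progressive

/e/→[ẽ] /a/→[ã].
Each target copies a feature from the preceding segment, so the direction is progressive.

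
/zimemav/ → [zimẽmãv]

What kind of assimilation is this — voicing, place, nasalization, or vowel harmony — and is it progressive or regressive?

/e/→[ẽ] /a/→[ã].
Each target copies a feature from the preceding segment, so the direction is progressive.

nasalization, progressive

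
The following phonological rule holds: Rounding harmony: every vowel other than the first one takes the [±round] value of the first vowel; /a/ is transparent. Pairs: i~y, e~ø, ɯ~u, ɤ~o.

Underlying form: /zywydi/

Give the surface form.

/i/ harmonizes with /y/ ([+round]) → [y]

[zywydy]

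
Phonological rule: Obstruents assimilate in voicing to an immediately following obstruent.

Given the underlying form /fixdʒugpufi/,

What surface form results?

/x/ before /dʒ/ (voiced) → [ɣ]
/g/ before /p/ (voiceless) → [k]

[fiɣdʒukpufi]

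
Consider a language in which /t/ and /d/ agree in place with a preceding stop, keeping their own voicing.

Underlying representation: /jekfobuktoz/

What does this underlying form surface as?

[jekfobukkoz]

/t/ after /k/ (velar) → [k]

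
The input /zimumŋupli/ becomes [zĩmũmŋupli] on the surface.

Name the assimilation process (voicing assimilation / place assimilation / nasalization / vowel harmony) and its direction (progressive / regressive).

nasalization, regressive

/i/→[ĩ] /u/→[ũ].
Each target copies a feature from the following segment, so the direction is regressive.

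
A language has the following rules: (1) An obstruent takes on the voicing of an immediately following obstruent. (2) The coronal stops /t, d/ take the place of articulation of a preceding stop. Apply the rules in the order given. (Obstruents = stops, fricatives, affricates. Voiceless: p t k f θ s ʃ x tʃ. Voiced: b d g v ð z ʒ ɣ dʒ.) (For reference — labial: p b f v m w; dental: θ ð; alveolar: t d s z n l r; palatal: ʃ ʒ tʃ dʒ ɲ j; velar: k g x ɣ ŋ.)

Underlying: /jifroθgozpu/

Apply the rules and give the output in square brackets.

Rule 1: /θ/ before /g/ (voiced) → [ð]
Rule 1: /z/ before /p/ (voiceless) → [s]
After rule 1: jifroðgospu
Rule 2: no segment meets the rule's conditions; no change.

[jifroðgospu]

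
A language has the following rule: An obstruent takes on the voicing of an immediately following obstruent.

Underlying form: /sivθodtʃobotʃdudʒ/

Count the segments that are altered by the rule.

3

/v/ before /θ/ (voiceless) → [f]
/d/ before /tʃ/ (voiceless) → [t]
/tʃ/ before /d/ (voiced) → [dʒ]
3 segments change.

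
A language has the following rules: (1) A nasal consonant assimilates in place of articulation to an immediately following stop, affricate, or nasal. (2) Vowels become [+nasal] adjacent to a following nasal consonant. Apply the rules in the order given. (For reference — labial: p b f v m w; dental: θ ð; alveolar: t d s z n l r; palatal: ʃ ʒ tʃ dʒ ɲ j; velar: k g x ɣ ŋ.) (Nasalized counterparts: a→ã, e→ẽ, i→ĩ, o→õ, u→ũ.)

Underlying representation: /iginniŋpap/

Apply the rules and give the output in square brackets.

Rule 1: /ŋ/ before /p/ (labial) → [m]
After rule 1: iginnimpap
Rule 2: /i/ before nasal /n/ → [ĩ]
Rule 2: /i/ before nasal /m/ → [ĩ]

[igĩnnĩmpap]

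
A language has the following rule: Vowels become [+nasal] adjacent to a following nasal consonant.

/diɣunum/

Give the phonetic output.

[diɣũnũm]

/u/ before nasal /n/ → [ũ]
/u/ before nasal /m/ → [ũ]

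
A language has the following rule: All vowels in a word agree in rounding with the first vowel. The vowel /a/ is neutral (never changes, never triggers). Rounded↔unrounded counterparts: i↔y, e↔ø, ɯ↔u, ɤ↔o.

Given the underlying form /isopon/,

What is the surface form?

[isɤpɤn]

/o/ harmonizes with /i/ ([-round]) → [ɤ]
/o/ harmonizes with /i/ ([-round]) → [ɤ]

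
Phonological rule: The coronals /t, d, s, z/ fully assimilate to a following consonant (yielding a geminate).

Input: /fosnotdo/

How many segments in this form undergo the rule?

/s/ before /n/ → [n] (total assimilation)
/t/ before /d/ → [d] (total assimilation)
2 segments change.

2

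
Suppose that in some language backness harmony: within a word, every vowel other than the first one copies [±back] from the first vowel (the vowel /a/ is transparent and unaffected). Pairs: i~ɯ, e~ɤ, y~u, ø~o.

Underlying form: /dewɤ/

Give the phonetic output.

[dewe]

/ɤ/ harmonizes with /e/ ([-back]) → [e]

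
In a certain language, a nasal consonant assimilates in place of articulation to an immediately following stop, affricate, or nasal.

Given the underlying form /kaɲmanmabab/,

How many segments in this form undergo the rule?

/ɲ/ before /m/ (labial) → [m]
/n/ before /m/ (labial) → [m]
2 segments change.

2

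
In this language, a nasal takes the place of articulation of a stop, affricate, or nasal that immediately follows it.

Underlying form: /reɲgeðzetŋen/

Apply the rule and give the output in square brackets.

[reŋgeðzetŋen]

/ɲ/ before /g/ (velar) → [ŋ]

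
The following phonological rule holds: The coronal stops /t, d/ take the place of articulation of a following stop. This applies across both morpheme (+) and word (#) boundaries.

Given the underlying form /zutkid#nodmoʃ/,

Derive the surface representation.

/t/ before /k/ (velar) → [k]

[zukkid#nodmoʃ]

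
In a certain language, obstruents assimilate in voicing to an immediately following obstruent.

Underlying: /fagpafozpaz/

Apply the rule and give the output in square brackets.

[fakpafospaz]

/g/ before /p/ (voiceless) → [k]
/z/ before /p/ (voiceless) → [s]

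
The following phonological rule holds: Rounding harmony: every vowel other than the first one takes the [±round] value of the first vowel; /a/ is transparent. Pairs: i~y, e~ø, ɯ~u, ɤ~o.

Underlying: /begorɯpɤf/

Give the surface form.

[begɤrɯpɤf]

/o/ harmonizes with /e/ ([-round]) → [ɤ]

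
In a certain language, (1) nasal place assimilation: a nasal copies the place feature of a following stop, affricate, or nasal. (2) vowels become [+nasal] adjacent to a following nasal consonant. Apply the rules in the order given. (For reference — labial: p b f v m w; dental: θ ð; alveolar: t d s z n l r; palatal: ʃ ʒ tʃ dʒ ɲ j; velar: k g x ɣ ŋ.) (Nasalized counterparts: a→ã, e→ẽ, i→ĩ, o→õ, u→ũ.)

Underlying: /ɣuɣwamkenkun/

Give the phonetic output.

[ɣuɣwãŋkẽŋkũn]

Rule 1: /m/ before /k/ (velar) → [ŋ]
Rule 1: /n/ before /k/ (velar) → [ŋ]
After rule 1: ɣuɣwaŋkeŋkun
Rule 2: /a/ before nasal /ŋ/ → [ã]
Rule 2: /e/ before nasal /ŋ/ → [ẽ]
Rule 2: /u/ before nasal /n/ → [ũ]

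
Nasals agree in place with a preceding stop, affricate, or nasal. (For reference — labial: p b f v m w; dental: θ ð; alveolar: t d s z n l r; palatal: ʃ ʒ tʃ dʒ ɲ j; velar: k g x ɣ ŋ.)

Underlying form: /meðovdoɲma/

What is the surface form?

[meðovdoɲɲa]

/m/ after /ɲ/ (palatal) → [ɲ]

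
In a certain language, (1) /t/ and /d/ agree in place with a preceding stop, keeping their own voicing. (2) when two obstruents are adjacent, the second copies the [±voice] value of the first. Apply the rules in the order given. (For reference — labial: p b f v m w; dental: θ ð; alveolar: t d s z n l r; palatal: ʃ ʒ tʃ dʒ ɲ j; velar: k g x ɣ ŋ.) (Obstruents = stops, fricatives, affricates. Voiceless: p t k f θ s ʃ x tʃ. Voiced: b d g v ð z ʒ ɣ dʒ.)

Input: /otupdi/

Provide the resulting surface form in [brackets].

[otuppi]

Rule 1: /d/ after /p/ (labial) → [b]
After rule 1: otupbi
Rule 2: /b/ after /p/ (voiceless) → [p]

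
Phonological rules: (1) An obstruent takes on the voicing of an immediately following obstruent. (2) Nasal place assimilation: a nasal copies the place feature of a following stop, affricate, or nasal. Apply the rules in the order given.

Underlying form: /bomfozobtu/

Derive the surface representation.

Rule 1: /b/ before /t/ (voiceless) → [p]
After rule 1: bomfozoptu
Rule 2: no segment meets the rule's conditions; no change.

[bomfozoptu]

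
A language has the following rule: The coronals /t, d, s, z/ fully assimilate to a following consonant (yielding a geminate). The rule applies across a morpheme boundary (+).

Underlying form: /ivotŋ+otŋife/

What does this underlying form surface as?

[ivoŋŋ+oŋŋife]

/t/ before /ŋ/ → [ŋ] (total assimilation)
/t/ before /ŋ/ → [ŋ] (total assimilation)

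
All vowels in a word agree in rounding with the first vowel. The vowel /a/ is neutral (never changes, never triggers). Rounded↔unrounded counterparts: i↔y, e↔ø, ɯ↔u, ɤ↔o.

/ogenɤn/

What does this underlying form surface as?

/e/ harmonizes with /o/ ([+round]) → [ø]
/ɤ/ harmonizes with /o/ ([+round]) → [o]

[ogønon]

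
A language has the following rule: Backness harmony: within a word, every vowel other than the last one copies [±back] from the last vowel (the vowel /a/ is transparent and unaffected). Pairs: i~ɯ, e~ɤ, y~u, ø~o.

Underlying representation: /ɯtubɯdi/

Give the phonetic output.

/ɯ/ harmonizes with /i/ ([-back]) → [i]
/u/ harmonizes with /i/ ([-back]) → [y]
/ɯ/ harmonizes with /i/ ([-back]) → [i]

[itybidi]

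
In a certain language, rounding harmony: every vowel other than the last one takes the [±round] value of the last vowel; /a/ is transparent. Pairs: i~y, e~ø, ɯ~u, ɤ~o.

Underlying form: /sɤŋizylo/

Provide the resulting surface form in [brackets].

[soŋyzylo]

/ɤ/ harmonizes with /o/ ([+round]) → [o]
/i/ harmonizes with /o/ ([+round]) → [y]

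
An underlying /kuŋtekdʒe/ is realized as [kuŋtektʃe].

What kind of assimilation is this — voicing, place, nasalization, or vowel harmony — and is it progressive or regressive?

voicing assimilation, progressive

/dʒ/→[tʃ].
Each target copies a feature from the preceding segment, so the direction is progressive.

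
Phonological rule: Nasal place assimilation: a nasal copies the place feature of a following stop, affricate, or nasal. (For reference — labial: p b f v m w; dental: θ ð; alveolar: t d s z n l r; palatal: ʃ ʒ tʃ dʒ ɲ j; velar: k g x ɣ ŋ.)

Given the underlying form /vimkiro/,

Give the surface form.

/m/ before /k/ (velar) → [ŋ]

[viŋkiro]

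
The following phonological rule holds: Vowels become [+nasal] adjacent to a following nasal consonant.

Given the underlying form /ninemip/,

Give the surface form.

[nĩnẽmip]

/i/ before nasal /n/ → [ĩ]
/e/ before nasal /m/ → [ẽ]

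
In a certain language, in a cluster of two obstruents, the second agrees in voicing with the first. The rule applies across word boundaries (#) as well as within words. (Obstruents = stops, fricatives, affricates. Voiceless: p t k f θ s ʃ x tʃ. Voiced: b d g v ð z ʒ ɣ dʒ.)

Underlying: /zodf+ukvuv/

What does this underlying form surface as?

[zodv+ukfuv]

/f/ after /d/ (voiced) → [v]
/v/ after /k/ (voiceless) → [f]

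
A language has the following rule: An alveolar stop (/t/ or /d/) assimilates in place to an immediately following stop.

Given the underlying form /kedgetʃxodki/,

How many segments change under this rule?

/d/ before /g/ (velar) → [g]
/d/ before /k/ (velar) → [g]
2 segments change.

2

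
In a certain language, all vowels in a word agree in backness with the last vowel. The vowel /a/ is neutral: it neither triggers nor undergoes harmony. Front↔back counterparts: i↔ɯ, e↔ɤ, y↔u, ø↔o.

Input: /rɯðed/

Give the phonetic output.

[riðed]

/ɯ/ harmonizes with /e/ ([-back]) → [i]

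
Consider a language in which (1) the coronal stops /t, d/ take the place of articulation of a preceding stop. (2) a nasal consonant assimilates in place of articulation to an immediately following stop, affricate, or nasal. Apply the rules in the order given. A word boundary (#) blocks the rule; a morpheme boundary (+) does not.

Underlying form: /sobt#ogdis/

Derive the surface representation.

[sobp#oggis]

Rule 1: /t/ after /b/ (labial) → [p]
Rule 1: /d/ after /g/ (velar) → [g]
After rule 1: sobp#oggis
Rule 2: no segment meets the rule's conditions; no change.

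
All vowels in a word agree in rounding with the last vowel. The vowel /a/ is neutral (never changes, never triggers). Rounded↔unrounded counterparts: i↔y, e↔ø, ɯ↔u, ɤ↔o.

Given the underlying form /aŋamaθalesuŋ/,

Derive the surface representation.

/e/ harmonizes with /u/ ([+round]) → [ø]

[aŋamaθaløsuŋ]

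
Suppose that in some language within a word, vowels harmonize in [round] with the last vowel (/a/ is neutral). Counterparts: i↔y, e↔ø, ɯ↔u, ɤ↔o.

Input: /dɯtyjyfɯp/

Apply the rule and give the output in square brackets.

/y/ harmonizes with /ɯ/ ([-round]) → [i]
/y/ harmonizes with /ɯ/ ([-round]) → [i]

[dɯtijifɯp]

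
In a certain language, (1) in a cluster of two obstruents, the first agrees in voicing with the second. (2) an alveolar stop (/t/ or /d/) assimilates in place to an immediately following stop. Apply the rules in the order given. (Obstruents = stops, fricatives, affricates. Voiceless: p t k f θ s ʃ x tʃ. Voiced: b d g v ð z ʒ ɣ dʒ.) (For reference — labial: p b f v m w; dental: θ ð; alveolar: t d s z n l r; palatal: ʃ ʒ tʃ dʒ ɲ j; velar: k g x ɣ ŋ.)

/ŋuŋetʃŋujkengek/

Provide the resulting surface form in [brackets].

[ŋuŋetʃŋujkengek]

Rule 1: no segment meets the rule's conditions; no change.
After rule 1: ŋuŋetʃŋujkengek
Rule 2: no segment meets the rule's conditions; no change.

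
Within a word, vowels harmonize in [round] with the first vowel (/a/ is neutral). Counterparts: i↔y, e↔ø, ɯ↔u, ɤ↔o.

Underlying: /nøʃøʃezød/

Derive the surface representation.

/e/ harmonizes with /ø/ ([+round]) → [ø]

[nøʃøʃøzød]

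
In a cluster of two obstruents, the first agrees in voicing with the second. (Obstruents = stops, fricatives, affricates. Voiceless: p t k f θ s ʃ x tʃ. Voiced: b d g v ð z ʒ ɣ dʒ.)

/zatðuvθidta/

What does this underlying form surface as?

[zadðufθitta]

/t/ before /ð/ (voiced) → [d]
/v/ before /θ/ (voiceless) → [f]
/d/ before /t/ (voiceless) → [t]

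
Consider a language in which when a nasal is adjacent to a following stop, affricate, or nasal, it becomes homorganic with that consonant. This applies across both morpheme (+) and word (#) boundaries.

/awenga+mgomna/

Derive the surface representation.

/n/ before /g/ (velar) → [ŋ]
/m/ before /g/ (velar) → [ŋ]
/m/ before /n/ (alveolar) → [n]

[aweŋga+ŋgonna]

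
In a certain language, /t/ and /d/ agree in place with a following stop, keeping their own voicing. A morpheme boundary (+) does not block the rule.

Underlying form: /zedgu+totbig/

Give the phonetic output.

/d/ before /g/ (velar) → [g]
/t/ before /b/ (labial) → [p]

[zeggu+topbig]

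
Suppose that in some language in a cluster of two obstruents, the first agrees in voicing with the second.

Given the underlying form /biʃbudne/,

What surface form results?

/ʃ/ before /b/ (voiced) → [ʒ]

[biʒbudne]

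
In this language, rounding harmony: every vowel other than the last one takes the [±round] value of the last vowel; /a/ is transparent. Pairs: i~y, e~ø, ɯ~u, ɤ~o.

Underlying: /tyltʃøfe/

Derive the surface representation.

/y/ harmonizes with /e/ ([-round]) → [i]
/ø/ harmonizes with /e/ ([-round]) → [e]

[tiltʃefe]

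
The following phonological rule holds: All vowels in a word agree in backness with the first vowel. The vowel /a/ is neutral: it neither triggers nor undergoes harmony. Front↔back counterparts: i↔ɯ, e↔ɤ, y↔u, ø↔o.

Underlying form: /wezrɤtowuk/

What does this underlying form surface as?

[wezretøwyk]

/ɤ/ harmonizes with /e/ ([-back]) → [e]
/o/ harmonizes with /e/ ([-back]) → [ø]
/u/ harmonizes with /e/ ([-back]) → [y]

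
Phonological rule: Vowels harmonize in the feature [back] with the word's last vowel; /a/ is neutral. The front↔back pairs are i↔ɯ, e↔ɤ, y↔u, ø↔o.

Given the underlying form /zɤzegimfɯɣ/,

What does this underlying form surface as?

[zɤzɤgɯmfɯɣ]

/e/ harmonizes with /ɯ/ ([+back]) → [ɤ]
/i/ harmonizes with /ɯ/ ([+back]) → [ɯ]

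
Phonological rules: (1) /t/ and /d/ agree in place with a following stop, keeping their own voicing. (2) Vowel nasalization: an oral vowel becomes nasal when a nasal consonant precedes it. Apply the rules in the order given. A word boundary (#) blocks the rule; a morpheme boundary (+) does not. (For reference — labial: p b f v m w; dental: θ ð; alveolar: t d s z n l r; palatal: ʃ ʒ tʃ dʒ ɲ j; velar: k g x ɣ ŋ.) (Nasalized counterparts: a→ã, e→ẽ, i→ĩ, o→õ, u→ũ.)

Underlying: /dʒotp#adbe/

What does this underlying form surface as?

[dʒopp#abbe]

Rule 1: /t/ before /p/ (labial) → [p]
Rule 1: /d/ before /b/ (labial) → [b]
After rule 1: dʒopp#abbe
Rule 2: no segment meets the rule's conditions; no change.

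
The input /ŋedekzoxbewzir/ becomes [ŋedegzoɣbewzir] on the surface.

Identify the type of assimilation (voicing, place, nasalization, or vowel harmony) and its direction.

/k/→[g] /x/→[ɣ].
Each target copies a feature from the following segment, so the direction is regressive.

voicing assimilation, regressive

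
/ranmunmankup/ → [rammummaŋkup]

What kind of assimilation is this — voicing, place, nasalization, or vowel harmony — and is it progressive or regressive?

place assimilation, regressive

/n/→[m] /n/→[m] /n/→[ŋ].
Each target copies a feature from the following segment, so the direction is regressive.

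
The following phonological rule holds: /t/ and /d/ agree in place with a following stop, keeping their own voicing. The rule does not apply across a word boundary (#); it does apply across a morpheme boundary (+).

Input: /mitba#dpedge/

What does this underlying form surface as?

/t/ before /b/ (labial) → [p]
/d/ before /p/ (labial) → [b]
/d/ before /g/ (velar) → [g]

[mipba#bpegge]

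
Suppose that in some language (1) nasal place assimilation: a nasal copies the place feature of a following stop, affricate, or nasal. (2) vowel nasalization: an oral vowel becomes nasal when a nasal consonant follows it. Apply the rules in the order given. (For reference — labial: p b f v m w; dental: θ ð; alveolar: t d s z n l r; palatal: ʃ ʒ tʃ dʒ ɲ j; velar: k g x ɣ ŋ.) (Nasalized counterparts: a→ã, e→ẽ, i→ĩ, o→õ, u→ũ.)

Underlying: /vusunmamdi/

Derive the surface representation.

Rule 1: /n/ before /m/ (labial) → [m]
Rule 1: /m/ before /d/ (alveolar) → [n]
After rule 1: vusummandi
Rule 2: /u/ before nasal /m/ → [ũ]
Rule 2: /a/ before nasal /n/ → [ã]

[vusũmmãndi]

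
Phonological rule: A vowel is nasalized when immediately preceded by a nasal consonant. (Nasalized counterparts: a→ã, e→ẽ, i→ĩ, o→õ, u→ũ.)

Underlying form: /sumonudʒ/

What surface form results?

/o/ after nasal /m/ → [õ]
/u/ after nasal /n/ → [ũ]

[sumõnũdʒ]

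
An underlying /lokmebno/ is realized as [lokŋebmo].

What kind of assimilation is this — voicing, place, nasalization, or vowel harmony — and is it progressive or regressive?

place assimilation, progressive

/m/→[ŋ] /n/→[m].
Each target copies a feature from the preceding segment, so the direction is progressive.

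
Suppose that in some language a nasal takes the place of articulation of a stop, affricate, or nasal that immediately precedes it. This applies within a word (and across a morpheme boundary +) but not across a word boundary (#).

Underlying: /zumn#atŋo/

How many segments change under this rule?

/n/ after /m/ (labial) → [m]
/ŋ/ after /t/ (alveolar) → [n]
2 segments change.

2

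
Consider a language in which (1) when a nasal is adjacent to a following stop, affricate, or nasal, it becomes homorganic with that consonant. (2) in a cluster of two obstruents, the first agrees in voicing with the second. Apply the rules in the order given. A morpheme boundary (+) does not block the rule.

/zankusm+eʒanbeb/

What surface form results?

Rule 1: /n/ before /k/ (velar) → [ŋ]
Rule 1: /n/ before /b/ (labial) → [m]
After rule 1: zaŋkusm+eʒambeb
Rule 2: no segment meets the rule's conditions; no change.

[zaŋkusm+eʒambeb]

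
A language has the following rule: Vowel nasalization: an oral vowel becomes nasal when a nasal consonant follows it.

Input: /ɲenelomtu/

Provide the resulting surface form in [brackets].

[ɲẽnelõmtu]

/e/ before nasal /n/ → [ẽ]
/o/ before nasal /m/ → [õ]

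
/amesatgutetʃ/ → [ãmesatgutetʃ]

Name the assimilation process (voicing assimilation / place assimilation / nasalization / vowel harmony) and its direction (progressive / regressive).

nasalization, regressive

/a/→[ã].
Each target copies a feature from the following segment, so the direction is regressive.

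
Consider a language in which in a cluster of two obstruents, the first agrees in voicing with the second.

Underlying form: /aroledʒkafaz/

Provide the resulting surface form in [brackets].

[aroletʃkafaz]

/dʒ/ before /k/ (voiceless) → [tʃ]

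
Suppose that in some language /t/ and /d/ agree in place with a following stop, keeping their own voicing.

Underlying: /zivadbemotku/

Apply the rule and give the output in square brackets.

/d/ before /b/ (labial) → [b]
/t/ before /k/ (velar) → [k]

[zivabbemokku]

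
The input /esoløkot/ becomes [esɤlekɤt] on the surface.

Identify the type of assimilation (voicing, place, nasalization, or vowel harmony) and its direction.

/o/→[ɤ] /ø/→[e] /o/→[ɤ].
Vowels agree with the first vowel, so the harmony is progressive.

vowel harmony, progressive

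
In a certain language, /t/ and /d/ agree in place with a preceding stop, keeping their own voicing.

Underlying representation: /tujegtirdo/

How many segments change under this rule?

1

/t/ after /g/ (velar) → [k]
1 segment changes.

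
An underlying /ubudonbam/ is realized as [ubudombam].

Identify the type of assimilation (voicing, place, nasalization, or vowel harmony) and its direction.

place assimilation, regressive

/n/→[m].
Each target copies a feature from the following segment, so the direction is regressive.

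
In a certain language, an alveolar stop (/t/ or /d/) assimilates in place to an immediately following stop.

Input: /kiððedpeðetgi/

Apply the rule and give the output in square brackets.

/d/ before /p/ (labial) → [b]
/t/ before /g/ (velar) → [k]

[kiððebpeðekgi]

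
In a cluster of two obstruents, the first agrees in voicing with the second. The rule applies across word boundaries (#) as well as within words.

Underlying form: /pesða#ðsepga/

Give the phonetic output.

[pezða#θsebga]

/s/ before /ð/ (voiced) → [z]
/ð/ before /s/ (voiceless) → [θ]
/p/ before /g/ (voiced) → [b]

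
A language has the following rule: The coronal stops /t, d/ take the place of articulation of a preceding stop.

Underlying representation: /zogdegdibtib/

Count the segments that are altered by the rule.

3

/d/ after /g/ (velar) → [g]
/d/ after /g/ (velar) → [g]
/t/ after /b/ (labial) → [p]
3 segments change.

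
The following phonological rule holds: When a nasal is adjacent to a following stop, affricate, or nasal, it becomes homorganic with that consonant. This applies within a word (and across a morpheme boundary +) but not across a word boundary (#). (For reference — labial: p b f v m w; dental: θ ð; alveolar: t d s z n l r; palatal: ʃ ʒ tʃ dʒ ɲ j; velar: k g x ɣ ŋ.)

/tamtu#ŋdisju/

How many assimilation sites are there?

/m/ before /t/ (alveolar) → [n]
/ŋ/ before /d/ (alveolar) → [n]
2 segments change.

2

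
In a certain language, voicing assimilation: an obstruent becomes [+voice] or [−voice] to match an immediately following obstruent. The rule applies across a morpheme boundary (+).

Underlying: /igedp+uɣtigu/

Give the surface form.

/d/ before /p/ (voiceless) → [t]
/ɣ/ before /t/ (voiceless) → [x]

[igetp+uxtigu]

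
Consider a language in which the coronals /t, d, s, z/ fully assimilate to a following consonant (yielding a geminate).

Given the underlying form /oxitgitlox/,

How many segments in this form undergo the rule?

2

/t/ before /g/ → [g] (total assimilation)
/t/ before /l/ → [l] (total assimilation)
2 segments change.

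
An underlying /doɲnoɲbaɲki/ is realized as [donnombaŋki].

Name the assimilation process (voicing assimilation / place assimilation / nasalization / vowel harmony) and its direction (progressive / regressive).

/ɲ/→[n] /ɲ/→[m] /ɲ/→[ŋ].
Each target copies a feature from the following segment, so the direction is regressive.

place assimilation, regressive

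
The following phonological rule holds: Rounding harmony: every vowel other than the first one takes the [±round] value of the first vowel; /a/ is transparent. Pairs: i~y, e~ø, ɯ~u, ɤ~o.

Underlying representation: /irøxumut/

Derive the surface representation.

/ø/ harmonizes with /i/ ([-round]) → [e]
/u/ harmonizes with /i/ ([-round]) → [ɯ]
/u/ harmonizes with /i/ ([-round]) → [ɯ]

[irexɯmɯt]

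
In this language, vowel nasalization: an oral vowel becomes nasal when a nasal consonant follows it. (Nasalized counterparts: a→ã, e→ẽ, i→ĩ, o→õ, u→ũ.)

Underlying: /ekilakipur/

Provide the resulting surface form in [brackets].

[ekilakipur]

no segment meets the rule's conditions; no change.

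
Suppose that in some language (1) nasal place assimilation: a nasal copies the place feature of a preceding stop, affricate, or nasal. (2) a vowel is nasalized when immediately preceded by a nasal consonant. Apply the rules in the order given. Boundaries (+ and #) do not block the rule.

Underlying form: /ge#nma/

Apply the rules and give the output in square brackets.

Rule 1: /m/ after /n/ (alveolar) → [n]
After rule 1: ge#nna
Rule 2: /a/ after nasal /n/ → [ã]

[ge#nnã]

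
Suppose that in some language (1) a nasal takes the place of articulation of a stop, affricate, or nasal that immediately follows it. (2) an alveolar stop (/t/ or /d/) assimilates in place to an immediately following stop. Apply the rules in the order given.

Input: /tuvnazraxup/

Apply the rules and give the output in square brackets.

[tuvnazraxup]

Rule 1: no segment meets the rule's conditions; no change.
After rule 1: tuvnazraxup
Rule 2: no segment meets the rule's conditions; no change.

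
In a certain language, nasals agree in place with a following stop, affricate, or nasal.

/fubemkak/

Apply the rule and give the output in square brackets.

/m/ before /k/ (velar) → [ŋ]

[fubeŋkak]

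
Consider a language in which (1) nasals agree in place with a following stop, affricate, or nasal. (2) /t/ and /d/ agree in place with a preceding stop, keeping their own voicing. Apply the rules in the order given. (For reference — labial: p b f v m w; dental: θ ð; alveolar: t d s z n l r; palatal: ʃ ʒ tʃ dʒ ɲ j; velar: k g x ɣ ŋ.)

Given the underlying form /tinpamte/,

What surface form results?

[timpante]

Rule 1: /n/ before /p/ (labial) → [m]
Rule 1: /m/ before /t/ (alveolar) → [n]
After rule 1: timpante
Rule 2: no segment meets the rule's conditions; no change.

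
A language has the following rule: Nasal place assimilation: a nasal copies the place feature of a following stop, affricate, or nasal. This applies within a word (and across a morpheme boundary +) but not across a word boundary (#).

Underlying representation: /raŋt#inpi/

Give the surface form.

[rant#impi]

/ŋ/ before /t/ (alveolar) → [n]
/n/ before /p/ (labial) → [m]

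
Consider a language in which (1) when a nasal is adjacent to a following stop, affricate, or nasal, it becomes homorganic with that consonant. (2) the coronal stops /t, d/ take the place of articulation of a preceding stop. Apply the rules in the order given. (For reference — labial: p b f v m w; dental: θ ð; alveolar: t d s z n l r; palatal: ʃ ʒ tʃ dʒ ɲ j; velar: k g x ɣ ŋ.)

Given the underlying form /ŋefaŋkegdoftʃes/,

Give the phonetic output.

Rule 1: no segment meets the rule's conditions; no change.
After rule 1: ŋefaŋkegdoftʃes
Rule 2: /d/ after /g/ (velar) → [g]

[ŋefaŋkeggoftʃes]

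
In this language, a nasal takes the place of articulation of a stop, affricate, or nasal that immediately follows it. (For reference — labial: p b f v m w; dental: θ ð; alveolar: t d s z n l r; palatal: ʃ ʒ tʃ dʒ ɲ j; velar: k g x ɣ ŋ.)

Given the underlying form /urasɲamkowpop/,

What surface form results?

/m/ before /k/ (velar) → [ŋ]

[urasɲaŋkowpop]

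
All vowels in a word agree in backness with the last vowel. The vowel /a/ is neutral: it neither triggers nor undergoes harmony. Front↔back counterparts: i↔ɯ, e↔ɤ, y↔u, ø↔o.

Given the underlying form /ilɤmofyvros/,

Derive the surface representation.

[ɯlɤmofuvros]

/i/ harmonizes with /o/ ([+back]) → [ɯ]
/y/ harmonizes with /o/ ([+back]) → [u]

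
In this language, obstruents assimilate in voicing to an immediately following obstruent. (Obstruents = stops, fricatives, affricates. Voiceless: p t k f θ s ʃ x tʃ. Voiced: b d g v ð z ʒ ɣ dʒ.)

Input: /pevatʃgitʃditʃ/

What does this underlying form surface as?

[pevadʒgidʒditʃ]

/tʃ/ before /g/ (voiced) → [dʒ]
/tʃ/ before /d/ (voiced) → [dʒ]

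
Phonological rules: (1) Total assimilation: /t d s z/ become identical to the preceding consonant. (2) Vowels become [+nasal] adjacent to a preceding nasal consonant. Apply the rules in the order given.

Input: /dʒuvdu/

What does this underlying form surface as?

[dʒuvvu]

Rule 1: /d/ after /v/ → [v] (total assimilation)
After rule 1: dʒuvvu
Rule 2: no segment meets the rule's conditions; no change.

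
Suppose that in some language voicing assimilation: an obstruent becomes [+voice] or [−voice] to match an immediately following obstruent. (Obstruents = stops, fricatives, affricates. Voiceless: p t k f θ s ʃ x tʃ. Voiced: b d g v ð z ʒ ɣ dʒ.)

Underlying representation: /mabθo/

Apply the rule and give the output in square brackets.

/b/ before /θ/ (voiceless) → [p]

[mapθo]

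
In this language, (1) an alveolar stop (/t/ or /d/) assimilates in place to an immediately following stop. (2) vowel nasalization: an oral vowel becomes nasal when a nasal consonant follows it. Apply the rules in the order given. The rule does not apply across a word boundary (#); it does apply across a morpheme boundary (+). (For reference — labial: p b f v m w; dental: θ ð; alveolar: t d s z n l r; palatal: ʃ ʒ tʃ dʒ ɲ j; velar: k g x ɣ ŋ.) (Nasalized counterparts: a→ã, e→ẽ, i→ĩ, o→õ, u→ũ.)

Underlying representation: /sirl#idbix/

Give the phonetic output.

[sirl#ibbix]

Rule 1: /d/ before /b/ (labial) → [b]
After rule 1: sirl#ibbix
Rule 2: no segment meets the rule's conditions; no change.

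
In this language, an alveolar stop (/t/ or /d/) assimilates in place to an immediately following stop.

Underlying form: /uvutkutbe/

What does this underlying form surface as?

/t/ before /k/ (velar) → [k]
/t/ before /b/ (labial) → [p]

[uvukkupbe]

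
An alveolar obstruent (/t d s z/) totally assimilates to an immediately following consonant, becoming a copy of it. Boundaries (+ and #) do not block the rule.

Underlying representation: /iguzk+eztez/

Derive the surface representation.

[igukk+ettez]

/z/ before /k/ → [k] (total assimilation)
/z/ before /t/ → [t] (total assimilation)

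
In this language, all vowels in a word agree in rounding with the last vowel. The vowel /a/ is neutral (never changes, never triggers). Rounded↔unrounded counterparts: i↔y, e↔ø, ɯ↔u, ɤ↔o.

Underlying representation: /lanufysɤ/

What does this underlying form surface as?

[lanɯfisɤ]

/u/ harmonizes with /ɤ/ ([-round]) → [ɯ]
/y/ harmonizes with /ɤ/ ([-round]) → [i]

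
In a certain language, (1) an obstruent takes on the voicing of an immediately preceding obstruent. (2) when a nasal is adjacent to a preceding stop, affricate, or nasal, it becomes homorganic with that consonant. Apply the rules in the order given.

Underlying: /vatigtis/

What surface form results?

[vatigdis]

Rule 1: /t/ after /g/ (voiced) → [d]
After rule 1: vatigdis
Rule 2: no segment meets the rule's conditions; no change.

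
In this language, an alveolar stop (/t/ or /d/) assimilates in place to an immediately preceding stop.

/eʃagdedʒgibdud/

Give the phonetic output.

[eʃaggedʒgibbud]

/d/ after /g/ (velar) → [g]
/d/ after /b/ (labial) → [b]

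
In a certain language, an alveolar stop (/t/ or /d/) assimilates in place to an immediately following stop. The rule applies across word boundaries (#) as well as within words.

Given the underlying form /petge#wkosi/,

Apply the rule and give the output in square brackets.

/t/ before /g/ (velar) → [k]

[pekge#wkosi]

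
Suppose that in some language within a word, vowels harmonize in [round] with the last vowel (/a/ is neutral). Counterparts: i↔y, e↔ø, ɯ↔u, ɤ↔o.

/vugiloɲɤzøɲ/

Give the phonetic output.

/i/ harmonizes with /ø/ ([+round]) → [y]
/ɤ/ harmonizes with /ø/ ([+round]) → [o]

[vugyloɲozøɲ]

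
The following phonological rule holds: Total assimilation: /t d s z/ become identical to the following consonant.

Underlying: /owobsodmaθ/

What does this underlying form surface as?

/d/ before /m/ → [m] (total assimilation)

[owobsommaθ]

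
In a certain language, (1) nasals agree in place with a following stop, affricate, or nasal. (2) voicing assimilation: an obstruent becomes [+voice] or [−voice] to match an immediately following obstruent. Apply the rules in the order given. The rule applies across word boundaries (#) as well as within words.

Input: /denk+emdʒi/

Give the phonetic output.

Rule 1: /n/ before /k/ (velar) → [ŋ]
Rule 1: /m/ before /dʒ/ (palatal) → [ɲ]
After rule 1: deŋk+eɲdʒi
Rule 2: no segment meets the rule's conditions; no change.

[deŋk+eɲdʒi]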